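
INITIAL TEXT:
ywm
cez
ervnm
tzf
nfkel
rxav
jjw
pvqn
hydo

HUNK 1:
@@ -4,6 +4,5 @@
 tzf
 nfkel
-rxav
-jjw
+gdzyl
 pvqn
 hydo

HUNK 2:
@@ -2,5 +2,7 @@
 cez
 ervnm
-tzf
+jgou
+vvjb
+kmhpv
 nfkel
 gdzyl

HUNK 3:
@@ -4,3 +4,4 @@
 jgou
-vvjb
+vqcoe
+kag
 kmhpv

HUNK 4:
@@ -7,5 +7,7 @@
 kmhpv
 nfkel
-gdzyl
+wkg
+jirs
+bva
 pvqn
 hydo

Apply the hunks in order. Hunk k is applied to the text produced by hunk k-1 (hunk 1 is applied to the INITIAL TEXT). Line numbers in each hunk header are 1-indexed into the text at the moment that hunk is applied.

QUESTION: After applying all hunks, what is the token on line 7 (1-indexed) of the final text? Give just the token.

Answer: kmhpv

Derivation:
Hunk 1: at line 4 remove [rxav,jjw] add [gdzyl] -> 8 lines: ywm cez ervnm tzf nfkel gdzyl pvqn hydo
Hunk 2: at line 2 remove [tzf] add [jgou,vvjb,kmhpv] -> 10 lines: ywm cez ervnm jgou vvjb kmhpv nfkel gdzyl pvqn hydo
Hunk 3: at line 4 remove [vvjb] add [vqcoe,kag] -> 11 lines: ywm cez ervnm jgou vqcoe kag kmhpv nfkel gdzyl pvqn hydo
Hunk 4: at line 7 remove [gdzyl] add [wkg,jirs,bva] -> 13 lines: ywm cez ervnm jgou vqcoe kag kmhpv nfkel wkg jirs bva pvqn hydo
Final line 7: kmhpv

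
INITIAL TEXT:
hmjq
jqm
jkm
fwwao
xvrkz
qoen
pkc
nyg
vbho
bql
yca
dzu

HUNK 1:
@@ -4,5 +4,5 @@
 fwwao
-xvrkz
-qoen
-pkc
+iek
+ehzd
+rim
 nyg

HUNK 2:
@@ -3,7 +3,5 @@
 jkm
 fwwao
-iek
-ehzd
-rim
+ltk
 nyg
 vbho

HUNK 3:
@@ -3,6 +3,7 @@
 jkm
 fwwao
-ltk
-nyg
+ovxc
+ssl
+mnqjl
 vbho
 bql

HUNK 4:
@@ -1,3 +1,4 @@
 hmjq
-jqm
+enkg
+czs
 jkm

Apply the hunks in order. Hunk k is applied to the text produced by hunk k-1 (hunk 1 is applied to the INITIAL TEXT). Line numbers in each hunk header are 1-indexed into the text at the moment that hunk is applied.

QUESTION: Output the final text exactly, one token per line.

Hunk 1: at line 4 remove [xvrkz,qoen,pkc] add [iek,ehzd,rim] -> 12 lines: hmjq jqm jkm fwwao iek ehzd rim nyg vbho bql yca dzu
Hunk 2: at line 3 remove [iek,ehzd,rim] add [ltk] -> 10 lines: hmjq jqm jkm fwwao ltk nyg vbho bql yca dzu
Hunk 3: at line 3 remove [ltk,nyg] add [ovxc,ssl,mnqjl] -> 11 lines: hmjq jqm jkm fwwao ovxc ssl mnqjl vbho bql yca dzu
Hunk 4: at line 1 remove [jqm] add [enkg,czs] -> 12 lines: hmjq enkg czs jkm fwwao ovxc ssl mnqjl vbho bql yca dzu

Answer: hmjq
enkg
czs
jkm
fwwao
ovxc
ssl
mnqjl
vbho
bql
yca
dzu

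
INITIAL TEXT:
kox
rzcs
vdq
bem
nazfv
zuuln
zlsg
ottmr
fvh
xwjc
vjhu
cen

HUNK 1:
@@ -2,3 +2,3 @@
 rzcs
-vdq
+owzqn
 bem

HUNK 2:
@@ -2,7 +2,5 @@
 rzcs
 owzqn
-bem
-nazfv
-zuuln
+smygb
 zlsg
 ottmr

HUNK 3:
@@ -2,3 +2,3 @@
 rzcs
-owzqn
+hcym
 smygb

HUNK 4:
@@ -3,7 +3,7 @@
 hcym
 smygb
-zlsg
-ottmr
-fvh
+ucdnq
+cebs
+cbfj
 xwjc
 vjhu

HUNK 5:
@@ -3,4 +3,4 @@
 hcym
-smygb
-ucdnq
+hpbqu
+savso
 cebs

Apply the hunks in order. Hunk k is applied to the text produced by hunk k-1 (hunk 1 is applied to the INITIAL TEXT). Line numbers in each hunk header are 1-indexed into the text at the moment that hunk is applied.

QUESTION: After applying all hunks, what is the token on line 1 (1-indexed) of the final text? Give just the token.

Answer: kox

Derivation:
Hunk 1: at line 2 remove [vdq] add [owzqn] -> 12 lines: kox rzcs owzqn bem nazfv zuuln zlsg ottmr fvh xwjc vjhu cen
Hunk 2: at line 2 remove [bem,nazfv,zuuln] add [smygb] -> 10 lines: kox rzcs owzqn smygb zlsg ottmr fvh xwjc vjhu cen
Hunk 3: at line 2 remove [owzqn] add [hcym] -> 10 lines: kox rzcs hcym smygb zlsg ottmr fvh xwjc vjhu cen
Hunk 4: at line 3 remove [zlsg,ottmr,fvh] add [ucdnq,cebs,cbfj] -> 10 lines: kox rzcs hcym smygb ucdnq cebs cbfj xwjc vjhu cen
Hunk 5: at line 3 remove [smygb,ucdnq] add [hpbqu,savso] -> 10 lines: kox rzcs hcym hpbqu savso cebs cbfj xwjc vjhu cen
Final line 1: kox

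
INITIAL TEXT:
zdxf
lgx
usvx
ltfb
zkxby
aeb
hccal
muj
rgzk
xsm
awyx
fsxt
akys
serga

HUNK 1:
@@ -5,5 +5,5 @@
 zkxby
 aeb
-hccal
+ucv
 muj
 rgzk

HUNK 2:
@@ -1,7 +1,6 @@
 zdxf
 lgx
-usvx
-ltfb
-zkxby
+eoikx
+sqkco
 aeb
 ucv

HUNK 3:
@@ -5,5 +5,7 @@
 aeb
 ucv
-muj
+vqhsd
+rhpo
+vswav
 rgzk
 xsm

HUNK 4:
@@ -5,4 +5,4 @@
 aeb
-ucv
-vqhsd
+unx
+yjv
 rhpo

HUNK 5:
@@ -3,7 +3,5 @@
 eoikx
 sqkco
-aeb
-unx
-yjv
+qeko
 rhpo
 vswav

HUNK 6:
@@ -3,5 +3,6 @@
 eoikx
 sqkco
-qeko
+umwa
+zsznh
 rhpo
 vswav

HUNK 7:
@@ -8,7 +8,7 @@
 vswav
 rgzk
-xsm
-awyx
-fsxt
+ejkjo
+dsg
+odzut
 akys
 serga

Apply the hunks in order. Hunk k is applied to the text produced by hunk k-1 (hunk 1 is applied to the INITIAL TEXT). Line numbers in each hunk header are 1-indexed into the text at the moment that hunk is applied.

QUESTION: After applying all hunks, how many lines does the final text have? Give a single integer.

Answer: 14

Derivation:
Hunk 1: at line 5 remove [hccal] add [ucv] -> 14 lines: zdxf lgx usvx ltfb zkxby aeb ucv muj rgzk xsm awyx fsxt akys serga
Hunk 2: at line 1 remove [usvx,ltfb,zkxby] add [eoikx,sqkco] -> 13 lines: zdxf lgx eoikx sqkco aeb ucv muj rgzk xsm awyx fsxt akys serga
Hunk 3: at line 5 remove [muj] add [vqhsd,rhpo,vswav] -> 15 lines: zdxf lgx eoikx sqkco aeb ucv vqhsd rhpo vswav rgzk xsm awyx fsxt akys serga
Hunk 4: at line 5 remove [ucv,vqhsd] add [unx,yjv] -> 15 lines: zdxf lgx eoikx sqkco aeb unx yjv rhpo vswav rgzk xsm awyx fsxt akys serga
Hunk 5: at line 3 remove [aeb,unx,yjv] add [qeko] -> 13 lines: zdxf lgx eoikx sqkco qeko rhpo vswav rgzk xsm awyx fsxt akys serga
Hunk 6: at line 3 remove [qeko] add [umwa,zsznh] -> 14 lines: zdxf lgx eoikx sqkco umwa zsznh rhpo vswav rgzk xsm awyx fsxt akys serga
Hunk 7: at line 8 remove [xsm,awyx,fsxt] add [ejkjo,dsg,odzut] -> 14 lines: zdxf lgx eoikx sqkco umwa zsznh rhpo vswav rgzk ejkjo dsg odzut akys serga
Final line count: 14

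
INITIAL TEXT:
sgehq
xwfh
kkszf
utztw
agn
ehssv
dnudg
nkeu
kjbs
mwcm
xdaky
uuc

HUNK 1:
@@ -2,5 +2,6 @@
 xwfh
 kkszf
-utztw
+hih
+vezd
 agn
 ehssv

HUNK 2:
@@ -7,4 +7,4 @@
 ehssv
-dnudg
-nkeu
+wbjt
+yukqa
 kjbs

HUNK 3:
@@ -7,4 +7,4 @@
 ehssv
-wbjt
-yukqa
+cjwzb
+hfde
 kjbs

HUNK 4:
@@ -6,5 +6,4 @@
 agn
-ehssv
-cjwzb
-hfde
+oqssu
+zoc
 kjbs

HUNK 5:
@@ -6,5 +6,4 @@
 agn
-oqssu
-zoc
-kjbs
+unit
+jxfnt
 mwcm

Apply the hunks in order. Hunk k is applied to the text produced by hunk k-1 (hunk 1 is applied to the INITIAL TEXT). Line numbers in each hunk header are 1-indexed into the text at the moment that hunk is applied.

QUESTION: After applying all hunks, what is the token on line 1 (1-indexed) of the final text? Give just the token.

Answer: sgehq

Derivation:
Hunk 1: at line 2 remove [utztw] add [hih,vezd] -> 13 lines: sgehq xwfh kkszf hih vezd agn ehssv dnudg nkeu kjbs mwcm xdaky uuc
Hunk 2: at line 7 remove [dnudg,nkeu] add [wbjt,yukqa] -> 13 lines: sgehq xwfh kkszf hih vezd agn ehssv wbjt yukqa kjbs mwcm xdaky uuc
Hunk 3: at line 7 remove [wbjt,yukqa] add [cjwzb,hfde] -> 13 lines: sgehq xwfh kkszf hih vezd agn ehssv cjwzb hfde kjbs mwcm xdaky uuc
Hunk 4: at line 6 remove [ehssv,cjwzb,hfde] add [oqssu,zoc] -> 12 lines: sgehq xwfh kkszf hih vezd agn oqssu zoc kjbs mwcm xdaky uuc
Hunk 5: at line 6 remove [oqssu,zoc,kjbs] add [unit,jxfnt] -> 11 lines: sgehq xwfh kkszf hih vezd agn unit jxfnt mwcm xdaky uuc
Final line 1: sgehq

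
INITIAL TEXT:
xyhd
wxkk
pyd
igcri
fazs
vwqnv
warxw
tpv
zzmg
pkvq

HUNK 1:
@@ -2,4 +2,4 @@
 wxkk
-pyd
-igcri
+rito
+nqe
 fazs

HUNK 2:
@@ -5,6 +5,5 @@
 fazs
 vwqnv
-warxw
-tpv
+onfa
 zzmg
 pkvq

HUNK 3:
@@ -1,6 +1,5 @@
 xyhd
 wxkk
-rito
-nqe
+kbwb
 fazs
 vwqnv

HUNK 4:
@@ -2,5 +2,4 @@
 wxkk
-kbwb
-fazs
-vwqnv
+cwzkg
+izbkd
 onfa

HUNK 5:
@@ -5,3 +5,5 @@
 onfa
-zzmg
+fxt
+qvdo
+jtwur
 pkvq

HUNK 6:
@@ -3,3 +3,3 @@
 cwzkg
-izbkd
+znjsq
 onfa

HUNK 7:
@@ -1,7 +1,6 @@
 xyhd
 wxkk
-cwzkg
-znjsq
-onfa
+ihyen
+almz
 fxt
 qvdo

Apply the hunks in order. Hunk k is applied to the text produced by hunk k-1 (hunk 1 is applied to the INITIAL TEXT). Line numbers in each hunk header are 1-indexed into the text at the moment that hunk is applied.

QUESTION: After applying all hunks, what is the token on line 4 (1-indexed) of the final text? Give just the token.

Hunk 1: at line 2 remove [pyd,igcri] add [rito,nqe] -> 10 lines: xyhd wxkk rito nqe fazs vwqnv warxw tpv zzmg pkvq
Hunk 2: at line 5 remove [warxw,tpv] add [onfa] -> 9 lines: xyhd wxkk rito nqe fazs vwqnv onfa zzmg pkvq
Hunk 3: at line 1 remove [rito,nqe] add [kbwb] -> 8 lines: xyhd wxkk kbwb fazs vwqnv onfa zzmg pkvq
Hunk 4: at line 2 remove [kbwb,fazs,vwqnv] add [cwzkg,izbkd] -> 7 lines: xyhd wxkk cwzkg izbkd onfa zzmg pkvq
Hunk 5: at line 5 remove [zzmg] add [fxt,qvdo,jtwur] -> 9 lines: xyhd wxkk cwzkg izbkd onfa fxt qvdo jtwur pkvq
Hunk 6: at line 3 remove [izbkd] add [znjsq] -> 9 lines: xyhd wxkk cwzkg znjsq onfa fxt qvdo jtwur pkvq
Hunk 7: at line 1 remove [cwzkg,znjsq,onfa] add [ihyen,almz] -> 8 lines: xyhd wxkk ihyen almz fxt qvdo jtwur pkvq
Final line 4: almz

Answer: almz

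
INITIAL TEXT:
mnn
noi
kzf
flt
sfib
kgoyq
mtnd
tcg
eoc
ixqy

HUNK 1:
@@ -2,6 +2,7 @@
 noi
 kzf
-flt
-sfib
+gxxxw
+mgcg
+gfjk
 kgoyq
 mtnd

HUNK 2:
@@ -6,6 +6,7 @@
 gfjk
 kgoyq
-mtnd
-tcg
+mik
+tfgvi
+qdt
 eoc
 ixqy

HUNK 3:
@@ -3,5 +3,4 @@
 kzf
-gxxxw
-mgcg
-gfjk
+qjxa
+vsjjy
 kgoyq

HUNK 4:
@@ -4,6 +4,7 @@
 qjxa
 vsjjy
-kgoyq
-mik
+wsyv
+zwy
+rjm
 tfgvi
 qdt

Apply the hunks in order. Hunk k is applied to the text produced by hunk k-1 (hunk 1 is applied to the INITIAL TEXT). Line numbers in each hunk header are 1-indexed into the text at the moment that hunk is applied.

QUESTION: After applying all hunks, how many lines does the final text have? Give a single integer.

Hunk 1: at line 2 remove [flt,sfib] add [gxxxw,mgcg,gfjk] -> 11 lines: mnn noi kzf gxxxw mgcg gfjk kgoyq mtnd tcg eoc ixqy
Hunk 2: at line 6 remove [mtnd,tcg] add [mik,tfgvi,qdt] -> 12 lines: mnn noi kzf gxxxw mgcg gfjk kgoyq mik tfgvi qdt eoc ixqy
Hunk 3: at line 3 remove [gxxxw,mgcg,gfjk] add [qjxa,vsjjy] -> 11 lines: mnn noi kzf qjxa vsjjy kgoyq mik tfgvi qdt eoc ixqy
Hunk 4: at line 4 remove [kgoyq,mik] add [wsyv,zwy,rjm] -> 12 lines: mnn noi kzf qjxa vsjjy wsyv zwy rjm tfgvi qdt eoc ixqy
Final line count: 12

Answer: 12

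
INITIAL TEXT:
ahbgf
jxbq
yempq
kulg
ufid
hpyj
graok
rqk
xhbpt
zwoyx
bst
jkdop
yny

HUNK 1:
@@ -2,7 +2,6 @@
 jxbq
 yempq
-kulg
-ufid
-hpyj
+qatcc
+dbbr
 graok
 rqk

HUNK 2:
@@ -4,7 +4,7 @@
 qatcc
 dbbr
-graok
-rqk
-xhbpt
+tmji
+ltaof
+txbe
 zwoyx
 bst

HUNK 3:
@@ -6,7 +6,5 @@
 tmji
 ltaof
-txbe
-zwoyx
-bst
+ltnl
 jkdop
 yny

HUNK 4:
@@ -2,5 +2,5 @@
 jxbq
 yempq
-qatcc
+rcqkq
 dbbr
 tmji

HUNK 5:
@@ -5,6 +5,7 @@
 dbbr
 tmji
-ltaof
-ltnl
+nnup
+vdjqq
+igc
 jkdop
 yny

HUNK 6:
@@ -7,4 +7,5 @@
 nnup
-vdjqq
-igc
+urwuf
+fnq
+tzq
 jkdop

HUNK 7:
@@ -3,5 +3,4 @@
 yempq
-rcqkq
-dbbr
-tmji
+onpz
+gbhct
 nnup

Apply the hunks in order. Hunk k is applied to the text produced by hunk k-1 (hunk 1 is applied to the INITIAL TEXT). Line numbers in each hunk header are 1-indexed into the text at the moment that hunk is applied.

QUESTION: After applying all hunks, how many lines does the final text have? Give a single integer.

Hunk 1: at line 2 remove [kulg,ufid,hpyj] add [qatcc,dbbr] -> 12 lines: ahbgf jxbq yempq qatcc dbbr graok rqk xhbpt zwoyx bst jkdop yny
Hunk 2: at line 4 remove [graok,rqk,xhbpt] add [tmji,ltaof,txbe] -> 12 lines: ahbgf jxbq yempq qatcc dbbr tmji ltaof txbe zwoyx bst jkdop yny
Hunk 3: at line 6 remove [txbe,zwoyx,bst] add [ltnl] -> 10 lines: ahbgf jxbq yempq qatcc dbbr tmji ltaof ltnl jkdop yny
Hunk 4: at line 2 remove [qatcc] add [rcqkq] -> 10 lines: ahbgf jxbq yempq rcqkq dbbr tmji ltaof ltnl jkdop yny
Hunk 5: at line 5 remove [ltaof,ltnl] add [nnup,vdjqq,igc] -> 11 lines: ahbgf jxbq yempq rcqkq dbbr tmji nnup vdjqq igc jkdop yny
Hunk 6: at line 7 remove [vdjqq,igc] add [urwuf,fnq,tzq] -> 12 lines: ahbgf jxbq yempq rcqkq dbbr tmji nnup urwuf fnq tzq jkdop yny
Hunk 7: at line 3 remove [rcqkq,dbbr,tmji] add [onpz,gbhct] -> 11 lines: ahbgf jxbq yempq onpz gbhct nnup urwuf fnq tzq jkdop yny
Final line count: 11

Answer: 11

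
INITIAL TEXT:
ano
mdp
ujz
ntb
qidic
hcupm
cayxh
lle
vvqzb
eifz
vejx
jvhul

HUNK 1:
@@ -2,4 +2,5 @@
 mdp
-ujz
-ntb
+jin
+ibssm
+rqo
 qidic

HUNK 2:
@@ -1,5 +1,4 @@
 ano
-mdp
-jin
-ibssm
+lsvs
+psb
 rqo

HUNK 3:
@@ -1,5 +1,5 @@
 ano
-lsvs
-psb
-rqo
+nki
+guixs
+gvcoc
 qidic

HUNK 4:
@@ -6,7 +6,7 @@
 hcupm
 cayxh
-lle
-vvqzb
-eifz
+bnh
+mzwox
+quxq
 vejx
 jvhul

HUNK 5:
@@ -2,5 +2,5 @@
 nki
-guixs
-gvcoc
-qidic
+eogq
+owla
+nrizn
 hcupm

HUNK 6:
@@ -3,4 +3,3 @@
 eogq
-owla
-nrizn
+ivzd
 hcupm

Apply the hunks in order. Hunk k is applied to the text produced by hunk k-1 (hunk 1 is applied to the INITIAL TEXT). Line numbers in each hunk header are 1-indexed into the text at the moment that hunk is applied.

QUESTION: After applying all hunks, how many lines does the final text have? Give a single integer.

Answer: 11

Derivation:
Hunk 1: at line 2 remove [ujz,ntb] add [jin,ibssm,rqo] -> 13 lines: ano mdp jin ibssm rqo qidic hcupm cayxh lle vvqzb eifz vejx jvhul
Hunk 2: at line 1 remove [mdp,jin,ibssm] add [lsvs,psb] -> 12 lines: ano lsvs psb rqo qidic hcupm cayxh lle vvqzb eifz vejx jvhul
Hunk 3: at line 1 remove [lsvs,psb,rqo] add [nki,guixs,gvcoc] -> 12 lines: ano nki guixs gvcoc qidic hcupm cayxh lle vvqzb eifz vejx jvhul
Hunk 4: at line 6 remove [lle,vvqzb,eifz] add [bnh,mzwox,quxq] -> 12 lines: ano nki guixs gvcoc qidic hcupm cayxh bnh mzwox quxq vejx jvhul
Hunk 5: at line 2 remove [guixs,gvcoc,qidic] add [eogq,owla,nrizn] -> 12 lines: ano nki eogq owla nrizn hcupm cayxh bnh mzwox quxq vejx jvhul
Hunk 6: at line 3 remove [owla,nrizn] add [ivzd] -> 11 lines: ano nki eogq ivzd hcupm cayxh bnh mzwox quxq vejx jvhul
Final line count: 11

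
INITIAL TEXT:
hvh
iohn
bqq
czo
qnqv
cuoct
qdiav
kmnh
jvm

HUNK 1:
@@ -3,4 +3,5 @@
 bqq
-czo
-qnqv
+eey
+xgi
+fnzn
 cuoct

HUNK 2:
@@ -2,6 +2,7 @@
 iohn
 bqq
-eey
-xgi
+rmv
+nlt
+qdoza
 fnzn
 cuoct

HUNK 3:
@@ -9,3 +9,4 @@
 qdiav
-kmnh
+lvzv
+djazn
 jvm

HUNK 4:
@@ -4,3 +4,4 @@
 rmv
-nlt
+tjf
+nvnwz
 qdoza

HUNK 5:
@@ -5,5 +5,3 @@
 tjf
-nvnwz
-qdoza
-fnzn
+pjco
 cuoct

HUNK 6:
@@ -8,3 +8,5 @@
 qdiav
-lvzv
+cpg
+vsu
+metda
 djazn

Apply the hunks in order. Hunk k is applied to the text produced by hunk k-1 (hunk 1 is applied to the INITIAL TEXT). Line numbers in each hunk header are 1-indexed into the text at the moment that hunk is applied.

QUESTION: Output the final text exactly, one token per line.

Answer: hvh
iohn
bqq
rmv
tjf
pjco
cuoct
qdiav
cpg
vsu
metda
djazn
jvm

Derivation:
Hunk 1: at line 3 remove [czo,qnqv] add [eey,xgi,fnzn] -> 10 lines: hvh iohn bqq eey xgi fnzn cuoct qdiav kmnh jvm
Hunk 2: at line 2 remove [eey,xgi] add [rmv,nlt,qdoza] -> 11 lines: hvh iohn bqq rmv nlt qdoza fnzn cuoct qdiav kmnh jvm
Hunk 3: at line 9 remove [kmnh] add [lvzv,djazn] -> 12 lines: hvh iohn bqq rmv nlt qdoza fnzn cuoct qdiav lvzv djazn jvm
Hunk 4: at line 4 remove [nlt] add [tjf,nvnwz] -> 13 lines: hvh iohn bqq rmv tjf nvnwz qdoza fnzn cuoct qdiav lvzv djazn jvm
Hunk 5: at line 5 remove [nvnwz,qdoza,fnzn] add [pjco] -> 11 lines: hvh iohn bqq rmv tjf pjco cuoct qdiav lvzv djazn jvm
Hunk 6: at line 8 remove [lvzv] add [cpg,vsu,metda] -> 13 lines: hvh iohn bqq rmv tjf pjco cuoct qdiav cpg vsu metda djazn jvm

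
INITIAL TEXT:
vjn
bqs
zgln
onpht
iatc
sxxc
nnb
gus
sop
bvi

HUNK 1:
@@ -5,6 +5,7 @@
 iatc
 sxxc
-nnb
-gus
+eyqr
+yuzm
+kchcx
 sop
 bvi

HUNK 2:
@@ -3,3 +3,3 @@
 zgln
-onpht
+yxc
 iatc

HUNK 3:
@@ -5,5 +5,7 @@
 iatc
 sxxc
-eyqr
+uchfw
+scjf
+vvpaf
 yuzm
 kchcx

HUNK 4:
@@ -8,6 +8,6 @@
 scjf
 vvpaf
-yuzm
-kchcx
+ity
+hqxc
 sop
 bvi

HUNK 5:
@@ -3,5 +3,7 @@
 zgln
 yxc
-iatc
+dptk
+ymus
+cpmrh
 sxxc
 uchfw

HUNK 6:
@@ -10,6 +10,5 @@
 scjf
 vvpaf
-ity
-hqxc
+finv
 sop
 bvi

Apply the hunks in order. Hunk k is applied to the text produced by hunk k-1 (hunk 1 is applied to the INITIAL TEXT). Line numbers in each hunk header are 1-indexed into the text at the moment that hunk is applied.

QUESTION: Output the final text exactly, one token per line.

Answer: vjn
bqs
zgln
yxc
dptk
ymus
cpmrh
sxxc
uchfw
scjf
vvpaf
finv
sop
bvi

Derivation:
Hunk 1: at line 5 remove [nnb,gus] add [eyqr,yuzm,kchcx] -> 11 lines: vjn bqs zgln onpht iatc sxxc eyqr yuzm kchcx sop bvi
Hunk 2: at line 3 remove [onpht] add [yxc] -> 11 lines: vjn bqs zgln yxc iatc sxxc eyqr yuzm kchcx sop bvi
Hunk 3: at line 5 remove [eyqr] add [uchfw,scjf,vvpaf] -> 13 lines: vjn bqs zgln yxc iatc sxxc uchfw scjf vvpaf yuzm kchcx sop bvi
Hunk 4: at line 8 remove [yuzm,kchcx] add [ity,hqxc] -> 13 lines: vjn bqs zgln yxc iatc sxxc uchfw scjf vvpaf ity hqxc sop bvi
Hunk 5: at line 3 remove [iatc] add [dptk,ymus,cpmrh] -> 15 lines: vjn bqs zgln yxc dptk ymus cpmrh sxxc uchfw scjf vvpaf ity hqxc sop bvi
Hunk 6: at line 10 remove [ity,hqxc] add [finv] -> 14 lines: vjn bqs zgln yxc dptk ymus cpmrh sxxc uchfw scjf vvpaf finv sop bvi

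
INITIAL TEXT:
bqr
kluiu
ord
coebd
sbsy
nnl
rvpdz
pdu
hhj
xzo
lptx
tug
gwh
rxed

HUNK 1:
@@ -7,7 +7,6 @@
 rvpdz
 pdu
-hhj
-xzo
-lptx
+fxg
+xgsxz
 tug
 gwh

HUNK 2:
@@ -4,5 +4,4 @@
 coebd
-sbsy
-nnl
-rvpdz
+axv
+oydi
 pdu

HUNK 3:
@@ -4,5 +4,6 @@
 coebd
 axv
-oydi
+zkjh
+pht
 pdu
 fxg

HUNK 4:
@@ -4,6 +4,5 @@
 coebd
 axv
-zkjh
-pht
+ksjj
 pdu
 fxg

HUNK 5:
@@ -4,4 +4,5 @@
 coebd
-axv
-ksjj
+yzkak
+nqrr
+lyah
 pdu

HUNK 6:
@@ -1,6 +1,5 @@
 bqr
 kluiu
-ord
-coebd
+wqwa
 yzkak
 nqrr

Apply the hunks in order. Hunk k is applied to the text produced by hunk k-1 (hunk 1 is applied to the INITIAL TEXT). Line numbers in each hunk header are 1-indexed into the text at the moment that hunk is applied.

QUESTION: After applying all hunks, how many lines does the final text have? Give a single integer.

Hunk 1: at line 7 remove [hhj,xzo,lptx] add [fxg,xgsxz] -> 13 lines: bqr kluiu ord coebd sbsy nnl rvpdz pdu fxg xgsxz tug gwh rxed
Hunk 2: at line 4 remove [sbsy,nnl,rvpdz] add [axv,oydi] -> 12 lines: bqr kluiu ord coebd axv oydi pdu fxg xgsxz tug gwh rxed
Hunk 3: at line 4 remove [oydi] add [zkjh,pht] -> 13 lines: bqr kluiu ord coebd axv zkjh pht pdu fxg xgsxz tug gwh rxed
Hunk 4: at line 4 remove [zkjh,pht] add [ksjj] -> 12 lines: bqr kluiu ord coebd axv ksjj pdu fxg xgsxz tug gwh rxed
Hunk 5: at line 4 remove [axv,ksjj] add [yzkak,nqrr,lyah] -> 13 lines: bqr kluiu ord coebd yzkak nqrr lyah pdu fxg xgsxz tug gwh rxed
Hunk 6: at line 1 remove [ord,coebd] add [wqwa] -> 12 lines: bqr kluiu wqwa yzkak nqrr lyah pdu fxg xgsxz tug gwh rxed
Final line count: 12

Answer: 12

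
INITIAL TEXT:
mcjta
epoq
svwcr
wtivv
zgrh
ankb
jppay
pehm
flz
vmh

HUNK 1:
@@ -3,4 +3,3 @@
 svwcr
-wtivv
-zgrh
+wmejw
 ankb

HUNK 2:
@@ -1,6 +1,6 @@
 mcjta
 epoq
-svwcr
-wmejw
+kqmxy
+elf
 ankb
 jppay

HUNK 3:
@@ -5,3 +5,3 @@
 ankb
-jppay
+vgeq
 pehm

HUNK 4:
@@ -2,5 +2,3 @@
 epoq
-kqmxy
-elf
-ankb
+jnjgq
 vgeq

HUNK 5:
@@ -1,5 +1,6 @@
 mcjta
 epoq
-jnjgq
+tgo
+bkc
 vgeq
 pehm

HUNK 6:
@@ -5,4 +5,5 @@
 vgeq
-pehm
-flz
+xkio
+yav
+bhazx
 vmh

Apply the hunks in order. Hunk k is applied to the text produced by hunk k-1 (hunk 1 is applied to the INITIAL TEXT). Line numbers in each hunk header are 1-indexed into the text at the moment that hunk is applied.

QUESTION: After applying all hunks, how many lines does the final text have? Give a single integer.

Answer: 9

Derivation:
Hunk 1: at line 3 remove [wtivv,zgrh] add [wmejw] -> 9 lines: mcjta epoq svwcr wmejw ankb jppay pehm flz vmh
Hunk 2: at line 1 remove [svwcr,wmejw] add [kqmxy,elf] -> 9 lines: mcjta epoq kqmxy elf ankb jppay pehm flz vmh
Hunk 3: at line 5 remove [jppay] add [vgeq] -> 9 lines: mcjta epoq kqmxy elf ankb vgeq pehm flz vmh
Hunk 4: at line 2 remove [kqmxy,elf,ankb] add [jnjgq] -> 7 lines: mcjta epoq jnjgq vgeq pehm flz vmh
Hunk 5: at line 1 remove [jnjgq] add [tgo,bkc] -> 8 lines: mcjta epoq tgo bkc vgeq pehm flz vmh
Hunk 6: at line 5 remove [pehm,flz] add [xkio,yav,bhazx] -> 9 lines: mcjta epoq tgo bkc vgeq xkio yav bhazx vmh
Final line count: 9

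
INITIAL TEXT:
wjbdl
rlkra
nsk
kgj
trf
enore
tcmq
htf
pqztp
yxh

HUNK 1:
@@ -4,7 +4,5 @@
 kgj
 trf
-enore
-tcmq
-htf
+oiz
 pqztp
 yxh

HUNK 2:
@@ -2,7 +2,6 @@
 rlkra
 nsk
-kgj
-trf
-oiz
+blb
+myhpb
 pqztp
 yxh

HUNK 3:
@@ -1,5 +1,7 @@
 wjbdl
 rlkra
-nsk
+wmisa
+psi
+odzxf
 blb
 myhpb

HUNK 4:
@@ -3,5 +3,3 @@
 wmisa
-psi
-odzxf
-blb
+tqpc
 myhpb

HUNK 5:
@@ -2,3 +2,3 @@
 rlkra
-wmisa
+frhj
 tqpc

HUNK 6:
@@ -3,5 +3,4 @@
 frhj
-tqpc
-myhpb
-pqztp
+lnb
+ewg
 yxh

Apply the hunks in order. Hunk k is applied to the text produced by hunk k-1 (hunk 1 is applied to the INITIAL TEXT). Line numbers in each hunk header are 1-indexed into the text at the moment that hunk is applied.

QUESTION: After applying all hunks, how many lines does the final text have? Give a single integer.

Hunk 1: at line 4 remove [enore,tcmq,htf] add [oiz] -> 8 lines: wjbdl rlkra nsk kgj trf oiz pqztp yxh
Hunk 2: at line 2 remove [kgj,trf,oiz] add [blb,myhpb] -> 7 lines: wjbdl rlkra nsk blb myhpb pqztp yxh
Hunk 3: at line 1 remove [nsk] add [wmisa,psi,odzxf] -> 9 lines: wjbdl rlkra wmisa psi odzxf blb myhpb pqztp yxh
Hunk 4: at line 3 remove [psi,odzxf,blb] add [tqpc] -> 7 lines: wjbdl rlkra wmisa tqpc myhpb pqztp yxh
Hunk 5: at line 2 remove [wmisa] add [frhj] -> 7 lines: wjbdl rlkra frhj tqpc myhpb pqztp yxh
Hunk 6: at line 3 remove [tqpc,myhpb,pqztp] add [lnb,ewg] -> 6 lines: wjbdl rlkra frhj lnb ewg yxh
Final line count: 6

Answer: 6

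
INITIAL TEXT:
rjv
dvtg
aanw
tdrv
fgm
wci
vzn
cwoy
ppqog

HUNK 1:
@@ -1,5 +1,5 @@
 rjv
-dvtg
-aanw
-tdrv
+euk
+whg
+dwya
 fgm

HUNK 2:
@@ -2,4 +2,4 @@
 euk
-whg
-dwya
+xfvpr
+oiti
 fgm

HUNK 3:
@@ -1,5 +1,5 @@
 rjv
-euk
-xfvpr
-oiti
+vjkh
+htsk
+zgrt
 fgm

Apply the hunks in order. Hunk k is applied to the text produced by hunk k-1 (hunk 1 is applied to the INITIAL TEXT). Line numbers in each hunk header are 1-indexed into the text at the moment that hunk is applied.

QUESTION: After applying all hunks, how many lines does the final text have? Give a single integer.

Answer: 9

Derivation:
Hunk 1: at line 1 remove [dvtg,aanw,tdrv] add [euk,whg,dwya] -> 9 lines: rjv euk whg dwya fgm wci vzn cwoy ppqog
Hunk 2: at line 2 remove [whg,dwya] add [xfvpr,oiti] -> 9 lines: rjv euk xfvpr oiti fgm wci vzn cwoy ppqog
Hunk 3: at line 1 remove [euk,xfvpr,oiti] add [vjkh,htsk,zgrt] -> 9 lines: rjv vjkh htsk zgrt fgm wci vzn cwoy ppqog
Final line count: 9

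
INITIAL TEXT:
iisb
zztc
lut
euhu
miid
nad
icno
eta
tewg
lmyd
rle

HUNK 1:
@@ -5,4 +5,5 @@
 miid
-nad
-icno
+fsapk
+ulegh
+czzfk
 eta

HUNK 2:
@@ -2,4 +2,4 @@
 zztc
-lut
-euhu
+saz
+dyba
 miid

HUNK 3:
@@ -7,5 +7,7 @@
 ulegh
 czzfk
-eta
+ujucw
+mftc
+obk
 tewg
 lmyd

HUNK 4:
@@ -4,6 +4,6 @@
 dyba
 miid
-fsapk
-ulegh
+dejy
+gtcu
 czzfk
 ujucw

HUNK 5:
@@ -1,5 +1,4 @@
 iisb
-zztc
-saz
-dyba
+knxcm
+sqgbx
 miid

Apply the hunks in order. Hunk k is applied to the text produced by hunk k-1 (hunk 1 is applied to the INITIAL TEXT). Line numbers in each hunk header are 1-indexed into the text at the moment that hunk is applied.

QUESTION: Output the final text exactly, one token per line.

Answer: iisb
knxcm
sqgbx
miid
dejy
gtcu
czzfk
ujucw
mftc
obk
tewg
lmyd
rle

Derivation:
Hunk 1: at line 5 remove [nad,icno] add [fsapk,ulegh,czzfk] -> 12 lines: iisb zztc lut euhu miid fsapk ulegh czzfk eta tewg lmyd rle
Hunk 2: at line 2 remove [lut,euhu] add [saz,dyba] -> 12 lines: iisb zztc saz dyba miid fsapk ulegh czzfk eta tewg lmyd rle
Hunk 3: at line 7 remove [eta] add [ujucw,mftc,obk] -> 14 lines: iisb zztc saz dyba miid fsapk ulegh czzfk ujucw mftc obk tewg lmyd rle
Hunk 4: at line 4 remove [fsapk,ulegh] add [dejy,gtcu] -> 14 lines: iisb zztc saz dyba miid dejy gtcu czzfk ujucw mftc obk tewg lmyd rle
Hunk 5: at line 1 remove [zztc,saz,dyba] add [knxcm,sqgbx] -> 13 lines: iisb knxcm sqgbx miid dejy gtcu czzfk ujucw mftc obk tewg lmyd rle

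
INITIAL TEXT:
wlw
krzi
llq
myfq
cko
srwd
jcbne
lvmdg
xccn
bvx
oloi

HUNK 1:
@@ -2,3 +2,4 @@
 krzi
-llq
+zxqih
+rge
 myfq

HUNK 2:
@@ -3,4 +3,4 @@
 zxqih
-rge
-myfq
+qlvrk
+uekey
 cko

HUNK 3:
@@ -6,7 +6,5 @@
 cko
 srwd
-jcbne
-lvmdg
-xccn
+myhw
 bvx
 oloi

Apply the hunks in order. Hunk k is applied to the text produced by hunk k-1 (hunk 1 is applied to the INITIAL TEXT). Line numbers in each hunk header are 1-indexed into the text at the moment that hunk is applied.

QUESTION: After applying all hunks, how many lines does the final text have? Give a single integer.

Answer: 10

Derivation:
Hunk 1: at line 2 remove [llq] add [zxqih,rge] -> 12 lines: wlw krzi zxqih rge myfq cko srwd jcbne lvmdg xccn bvx oloi
Hunk 2: at line 3 remove [rge,myfq] add [qlvrk,uekey] -> 12 lines: wlw krzi zxqih qlvrk uekey cko srwd jcbne lvmdg xccn bvx oloi
Hunk 3: at line 6 remove [jcbne,lvmdg,xccn] add [myhw] -> 10 lines: wlw krzi zxqih qlvrk uekey cko srwd myhw bvx oloi
Final line count: 10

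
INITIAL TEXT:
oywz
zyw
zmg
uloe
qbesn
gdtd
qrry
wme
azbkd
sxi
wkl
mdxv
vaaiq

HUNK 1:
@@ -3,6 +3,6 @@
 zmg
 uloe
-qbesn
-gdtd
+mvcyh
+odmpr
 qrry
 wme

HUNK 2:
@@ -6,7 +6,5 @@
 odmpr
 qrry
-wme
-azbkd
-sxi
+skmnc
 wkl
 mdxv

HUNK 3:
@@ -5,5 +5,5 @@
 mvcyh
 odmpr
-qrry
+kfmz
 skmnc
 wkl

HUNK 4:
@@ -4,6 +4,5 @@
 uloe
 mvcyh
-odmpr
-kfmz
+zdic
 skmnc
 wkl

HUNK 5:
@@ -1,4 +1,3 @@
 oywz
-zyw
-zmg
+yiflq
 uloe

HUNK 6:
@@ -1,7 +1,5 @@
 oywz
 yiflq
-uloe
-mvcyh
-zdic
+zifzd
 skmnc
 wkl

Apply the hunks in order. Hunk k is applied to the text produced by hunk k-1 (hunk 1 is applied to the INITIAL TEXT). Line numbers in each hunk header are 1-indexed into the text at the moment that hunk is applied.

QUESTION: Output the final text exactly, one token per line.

Answer: oywz
yiflq
zifzd
skmnc
wkl
mdxv
vaaiq

Derivation:
Hunk 1: at line 3 remove [qbesn,gdtd] add [mvcyh,odmpr] -> 13 lines: oywz zyw zmg uloe mvcyh odmpr qrry wme azbkd sxi wkl mdxv vaaiq
Hunk 2: at line 6 remove [wme,azbkd,sxi] add [skmnc] -> 11 lines: oywz zyw zmg uloe mvcyh odmpr qrry skmnc wkl mdxv vaaiq
Hunk 3: at line 5 remove [qrry] add [kfmz] -> 11 lines: oywz zyw zmg uloe mvcyh odmpr kfmz skmnc wkl mdxv vaaiq
Hunk 4: at line 4 remove [odmpr,kfmz] add [zdic] -> 10 lines: oywz zyw zmg uloe mvcyh zdic skmnc wkl mdxv vaaiq
Hunk 5: at line 1 remove [zyw,zmg] add [yiflq] -> 9 lines: oywz yiflq uloe mvcyh zdic skmnc wkl mdxv vaaiq
Hunk 6: at line 1 remove [uloe,mvcyh,zdic] add [zifzd] -> 7 lines: oywz yiflq zifzd skmnc wkl mdxv vaaiq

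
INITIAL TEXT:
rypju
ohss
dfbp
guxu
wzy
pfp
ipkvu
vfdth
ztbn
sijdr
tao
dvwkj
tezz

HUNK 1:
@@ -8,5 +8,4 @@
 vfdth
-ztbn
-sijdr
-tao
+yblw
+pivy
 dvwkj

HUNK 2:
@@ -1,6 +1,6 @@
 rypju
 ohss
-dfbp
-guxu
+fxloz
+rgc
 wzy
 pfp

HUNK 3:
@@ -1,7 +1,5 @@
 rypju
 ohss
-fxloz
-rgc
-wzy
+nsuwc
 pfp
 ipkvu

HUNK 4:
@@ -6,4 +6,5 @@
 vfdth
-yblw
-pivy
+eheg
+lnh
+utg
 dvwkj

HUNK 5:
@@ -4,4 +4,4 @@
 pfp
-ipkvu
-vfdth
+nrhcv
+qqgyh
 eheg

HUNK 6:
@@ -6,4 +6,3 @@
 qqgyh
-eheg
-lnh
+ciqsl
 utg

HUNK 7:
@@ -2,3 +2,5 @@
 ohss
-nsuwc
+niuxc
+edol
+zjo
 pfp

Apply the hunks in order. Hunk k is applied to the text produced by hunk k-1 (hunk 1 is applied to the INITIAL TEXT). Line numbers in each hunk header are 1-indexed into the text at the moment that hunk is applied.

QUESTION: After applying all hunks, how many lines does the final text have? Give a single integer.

Answer: 12

Derivation:
Hunk 1: at line 8 remove [ztbn,sijdr,tao] add [yblw,pivy] -> 12 lines: rypju ohss dfbp guxu wzy pfp ipkvu vfdth yblw pivy dvwkj tezz
Hunk 2: at line 1 remove [dfbp,guxu] add [fxloz,rgc] -> 12 lines: rypju ohss fxloz rgc wzy pfp ipkvu vfdth yblw pivy dvwkj tezz
Hunk 3: at line 1 remove [fxloz,rgc,wzy] add [nsuwc] -> 10 lines: rypju ohss nsuwc pfp ipkvu vfdth yblw pivy dvwkj tezz
Hunk 4: at line 6 remove [yblw,pivy] add [eheg,lnh,utg] -> 11 lines: rypju ohss nsuwc pfp ipkvu vfdth eheg lnh utg dvwkj tezz
Hunk 5: at line 4 remove [ipkvu,vfdth] add [nrhcv,qqgyh] -> 11 lines: rypju ohss nsuwc pfp nrhcv qqgyh eheg lnh utg dvwkj tezz
Hunk 6: at line 6 remove [eheg,lnh] add [ciqsl] -> 10 lines: rypju ohss nsuwc pfp nrhcv qqgyh ciqsl utg dvwkj tezz
Hunk 7: at line 2 remove [nsuwc] add [niuxc,edol,zjo] -> 12 lines: rypju ohss niuxc edol zjo pfp nrhcv qqgyh ciqsl utg dvwkj tezz
Final line count: 12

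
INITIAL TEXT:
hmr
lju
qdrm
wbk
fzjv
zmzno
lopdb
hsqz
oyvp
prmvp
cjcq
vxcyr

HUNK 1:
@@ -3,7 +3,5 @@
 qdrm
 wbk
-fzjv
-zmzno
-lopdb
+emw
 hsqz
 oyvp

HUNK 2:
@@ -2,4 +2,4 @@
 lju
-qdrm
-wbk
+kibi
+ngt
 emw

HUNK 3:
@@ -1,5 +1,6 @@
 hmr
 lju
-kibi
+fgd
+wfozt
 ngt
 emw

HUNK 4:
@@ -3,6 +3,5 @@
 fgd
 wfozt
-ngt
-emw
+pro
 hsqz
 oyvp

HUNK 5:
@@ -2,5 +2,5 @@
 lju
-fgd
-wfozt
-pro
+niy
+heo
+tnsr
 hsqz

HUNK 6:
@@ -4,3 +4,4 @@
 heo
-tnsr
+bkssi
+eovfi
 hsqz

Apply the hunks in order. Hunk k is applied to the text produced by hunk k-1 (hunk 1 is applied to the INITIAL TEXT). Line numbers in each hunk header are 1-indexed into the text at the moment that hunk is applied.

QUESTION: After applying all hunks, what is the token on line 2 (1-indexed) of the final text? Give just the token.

Answer: lju

Derivation:
Hunk 1: at line 3 remove [fzjv,zmzno,lopdb] add [emw] -> 10 lines: hmr lju qdrm wbk emw hsqz oyvp prmvp cjcq vxcyr
Hunk 2: at line 2 remove [qdrm,wbk] add [kibi,ngt] -> 10 lines: hmr lju kibi ngt emw hsqz oyvp prmvp cjcq vxcyr
Hunk 3: at line 1 remove [kibi] add [fgd,wfozt] -> 11 lines: hmr lju fgd wfozt ngt emw hsqz oyvp prmvp cjcq vxcyr
Hunk 4: at line 3 remove [ngt,emw] add [pro] -> 10 lines: hmr lju fgd wfozt pro hsqz oyvp prmvp cjcq vxcyr
Hunk 5: at line 2 remove [fgd,wfozt,pro] add [niy,heo,tnsr] -> 10 lines: hmr lju niy heo tnsr hsqz oyvp prmvp cjcq vxcyr
Hunk 6: at line 4 remove [tnsr] add [bkssi,eovfi] -> 11 lines: hmr lju niy heo bkssi eovfi hsqz oyvp prmvp cjcq vxcyr
Final line 2: lju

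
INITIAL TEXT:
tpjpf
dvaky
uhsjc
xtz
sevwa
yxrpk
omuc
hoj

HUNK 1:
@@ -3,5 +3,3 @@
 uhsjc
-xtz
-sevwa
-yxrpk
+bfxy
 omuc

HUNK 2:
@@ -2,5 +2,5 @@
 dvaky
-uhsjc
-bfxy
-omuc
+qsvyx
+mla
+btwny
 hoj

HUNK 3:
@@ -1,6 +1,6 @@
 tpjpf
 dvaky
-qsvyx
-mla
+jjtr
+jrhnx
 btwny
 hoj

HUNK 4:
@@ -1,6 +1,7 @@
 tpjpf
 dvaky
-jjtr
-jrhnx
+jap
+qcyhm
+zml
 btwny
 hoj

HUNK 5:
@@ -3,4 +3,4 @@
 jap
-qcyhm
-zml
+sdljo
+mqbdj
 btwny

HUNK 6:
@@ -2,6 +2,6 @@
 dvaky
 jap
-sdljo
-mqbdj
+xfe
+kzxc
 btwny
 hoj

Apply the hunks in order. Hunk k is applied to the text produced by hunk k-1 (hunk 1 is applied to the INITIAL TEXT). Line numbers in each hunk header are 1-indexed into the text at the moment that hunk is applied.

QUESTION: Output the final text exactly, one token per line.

Answer: tpjpf
dvaky
jap
xfe
kzxc
btwny
hoj

Derivation:
Hunk 1: at line 3 remove [xtz,sevwa,yxrpk] add [bfxy] -> 6 lines: tpjpf dvaky uhsjc bfxy omuc hoj
Hunk 2: at line 2 remove [uhsjc,bfxy,omuc] add [qsvyx,mla,btwny] -> 6 lines: tpjpf dvaky qsvyx mla btwny hoj
Hunk 3: at line 1 remove [qsvyx,mla] add [jjtr,jrhnx] -> 6 lines: tpjpf dvaky jjtr jrhnx btwny hoj
Hunk 4: at line 1 remove [jjtr,jrhnx] add [jap,qcyhm,zml] -> 7 lines: tpjpf dvaky jap qcyhm zml btwny hoj
Hunk 5: at line 3 remove [qcyhm,zml] add [sdljo,mqbdj] -> 7 lines: tpjpf dvaky jap sdljo mqbdj btwny hoj
Hunk 6: at line 2 remove [sdljo,mqbdj] add [xfe,kzxc] -> 7 lines: tpjpf dvaky jap xfe kzxc btwny hoj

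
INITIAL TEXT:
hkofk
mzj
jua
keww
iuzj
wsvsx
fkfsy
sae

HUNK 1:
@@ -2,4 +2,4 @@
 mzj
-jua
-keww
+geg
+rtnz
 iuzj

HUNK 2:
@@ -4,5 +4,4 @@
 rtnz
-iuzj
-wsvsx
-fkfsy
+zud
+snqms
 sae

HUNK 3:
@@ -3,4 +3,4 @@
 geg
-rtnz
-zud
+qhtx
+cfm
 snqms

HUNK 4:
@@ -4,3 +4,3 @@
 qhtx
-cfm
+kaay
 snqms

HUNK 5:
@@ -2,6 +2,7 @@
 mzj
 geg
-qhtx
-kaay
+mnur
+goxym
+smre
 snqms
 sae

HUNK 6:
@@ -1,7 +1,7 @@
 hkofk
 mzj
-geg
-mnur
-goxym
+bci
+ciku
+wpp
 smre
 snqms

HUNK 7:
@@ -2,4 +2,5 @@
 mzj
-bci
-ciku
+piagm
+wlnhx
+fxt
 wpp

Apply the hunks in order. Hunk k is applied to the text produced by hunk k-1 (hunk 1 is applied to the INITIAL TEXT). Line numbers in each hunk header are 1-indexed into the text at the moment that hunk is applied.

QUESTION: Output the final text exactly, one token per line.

Hunk 1: at line 2 remove [jua,keww] add [geg,rtnz] -> 8 lines: hkofk mzj geg rtnz iuzj wsvsx fkfsy sae
Hunk 2: at line 4 remove [iuzj,wsvsx,fkfsy] add [zud,snqms] -> 7 lines: hkofk mzj geg rtnz zud snqms sae
Hunk 3: at line 3 remove [rtnz,zud] add [qhtx,cfm] -> 7 lines: hkofk mzj geg qhtx cfm snqms sae
Hunk 4: at line 4 remove [cfm] add [kaay] -> 7 lines: hkofk mzj geg qhtx kaay snqms sae
Hunk 5: at line 2 remove [qhtx,kaay] add [mnur,goxym,smre] -> 8 lines: hkofk mzj geg mnur goxym smre snqms sae
Hunk 6: at line 1 remove [geg,mnur,goxym] add [bci,ciku,wpp] -> 8 lines: hkofk mzj bci ciku wpp smre snqms sae
Hunk 7: at line 2 remove [bci,ciku] add [piagm,wlnhx,fxt] -> 9 lines: hkofk mzj piagm wlnhx fxt wpp smre snqms sae

Answer: hkofk
mzj
piagm
wlnhx
fxt
wpp
smre
snqms
sae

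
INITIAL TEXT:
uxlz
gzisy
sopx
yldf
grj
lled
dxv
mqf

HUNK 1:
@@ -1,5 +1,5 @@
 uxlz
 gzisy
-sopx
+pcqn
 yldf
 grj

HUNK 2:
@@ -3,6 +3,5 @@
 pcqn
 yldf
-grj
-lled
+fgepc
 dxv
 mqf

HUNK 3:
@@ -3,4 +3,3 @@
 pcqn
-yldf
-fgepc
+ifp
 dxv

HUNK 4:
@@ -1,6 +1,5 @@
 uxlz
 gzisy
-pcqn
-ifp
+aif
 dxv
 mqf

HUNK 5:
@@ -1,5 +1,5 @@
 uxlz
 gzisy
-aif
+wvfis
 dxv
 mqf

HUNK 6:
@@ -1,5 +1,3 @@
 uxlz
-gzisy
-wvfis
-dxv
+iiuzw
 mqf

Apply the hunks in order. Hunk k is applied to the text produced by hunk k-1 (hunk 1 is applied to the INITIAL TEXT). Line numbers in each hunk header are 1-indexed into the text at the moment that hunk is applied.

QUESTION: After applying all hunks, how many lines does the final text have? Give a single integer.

Hunk 1: at line 1 remove [sopx] add [pcqn] -> 8 lines: uxlz gzisy pcqn yldf grj lled dxv mqf
Hunk 2: at line 3 remove [grj,lled] add [fgepc] -> 7 lines: uxlz gzisy pcqn yldf fgepc dxv mqf
Hunk 3: at line 3 remove [yldf,fgepc] add [ifp] -> 6 lines: uxlz gzisy pcqn ifp dxv mqf
Hunk 4: at line 1 remove [pcqn,ifp] add [aif] -> 5 lines: uxlz gzisy aif dxv mqf
Hunk 5: at line 1 remove [aif] add [wvfis] -> 5 lines: uxlz gzisy wvfis dxv mqf
Hunk 6: at line 1 remove [gzisy,wvfis,dxv] add [iiuzw] -> 3 lines: uxlz iiuzw mqf
Final line count: 3

Answer: 3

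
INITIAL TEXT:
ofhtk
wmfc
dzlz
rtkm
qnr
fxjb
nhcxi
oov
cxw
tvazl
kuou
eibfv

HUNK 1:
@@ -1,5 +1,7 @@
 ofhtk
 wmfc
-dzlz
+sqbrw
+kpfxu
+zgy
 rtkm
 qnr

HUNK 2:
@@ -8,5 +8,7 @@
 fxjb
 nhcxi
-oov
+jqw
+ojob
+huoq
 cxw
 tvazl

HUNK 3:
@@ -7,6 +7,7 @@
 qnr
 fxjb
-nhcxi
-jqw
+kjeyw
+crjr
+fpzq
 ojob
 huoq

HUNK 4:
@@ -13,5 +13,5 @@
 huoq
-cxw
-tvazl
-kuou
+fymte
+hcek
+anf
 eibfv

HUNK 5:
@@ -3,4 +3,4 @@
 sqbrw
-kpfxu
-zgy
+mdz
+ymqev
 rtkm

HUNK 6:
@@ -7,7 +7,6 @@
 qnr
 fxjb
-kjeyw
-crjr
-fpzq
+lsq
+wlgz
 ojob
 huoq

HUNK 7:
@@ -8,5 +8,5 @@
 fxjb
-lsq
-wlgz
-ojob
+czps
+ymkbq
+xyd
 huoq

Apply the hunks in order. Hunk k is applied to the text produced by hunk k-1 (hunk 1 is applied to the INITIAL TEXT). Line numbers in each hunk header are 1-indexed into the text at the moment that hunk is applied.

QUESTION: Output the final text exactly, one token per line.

Answer: ofhtk
wmfc
sqbrw
mdz
ymqev
rtkm
qnr
fxjb
czps
ymkbq
xyd
huoq
fymte
hcek
anf
eibfv

Derivation:
Hunk 1: at line 1 remove [dzlz] add [sqbrw,kpfxu,zgy] -> 14 lines: ofhtk wmfc sqbrw kpfxu zgy rtkm qnr fxjb nhcxi oov cxw tvazl kuou eibfv
Hunk 2: at line 8 remove [oov] add [jqw,ojob,huoq] -> 16 lines: ofhtk wmfc sqbrw kpfxu zgy rtkm qnr fxjb nhcxi jqw ojob huoq cxw tvazl kuou eibfv
Hunk 3: at line 7 remove [nhcxi,jqw] add [kjeyw,crjr,fpzq] -> 17 lines: ofhtk wmfc sqbrw kpfxu zgy rtkm qnr fxjb kjeyw crjr fpzq ojob huoq cxw tvazl kuou eibfv
Hunk 4: at line 13 remove [cxw,tvazl,kuou] add [fymte,hcek,anf] -> 17 lines: ofhtk wmfc sqbrw kpfxu zgy rtkm qnr fxjb kjeyw crjr fpzq ojob huoq fymte hcek anf eibfv
Hunk 5: at line 3 remove [kpfxu,zgy] add [mdz,ymqev] -> 17 lines: ofhtk wmfc sqbrw mdz ymqev rtkm qnr fxjb kjeyw crjr fpzq ojob huoq fymte hcek anf eibfv
Hunk 6: at line 7 remove [kjeyw,crjr,fpzq] add [lsq,wlgz] -> 16 lines: ofhtk wmfc sqbrw mdz ymqev rtkm qnr fxjb lsq wlgz ojob huoq fymte hcek anf eibfv
Hunk 7: at line 8 remove [lsq,wlgz,ojob] add [czps,ymkbq,xyd] -> 16 lines: ofhtk wmfc sqbrw mdz ymqev rtkm qnr fxjb czps ymkbq xyd huoq fymte hcek anf eibfv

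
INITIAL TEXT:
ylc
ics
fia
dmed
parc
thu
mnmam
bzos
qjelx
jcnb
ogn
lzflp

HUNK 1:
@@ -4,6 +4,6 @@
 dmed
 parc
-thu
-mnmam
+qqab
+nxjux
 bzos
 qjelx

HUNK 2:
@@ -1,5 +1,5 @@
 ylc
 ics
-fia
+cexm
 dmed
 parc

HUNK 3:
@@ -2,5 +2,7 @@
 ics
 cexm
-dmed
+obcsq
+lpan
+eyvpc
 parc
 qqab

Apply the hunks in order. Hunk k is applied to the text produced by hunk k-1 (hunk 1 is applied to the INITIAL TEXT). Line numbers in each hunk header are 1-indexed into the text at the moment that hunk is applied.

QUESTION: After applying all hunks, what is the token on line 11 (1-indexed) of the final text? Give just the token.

Hunk 1: at line 4 remove [thu,mnmam] add [qqab,nxjux] -> 12 lines: ylc ics fia dmed parc qqab nxjux bzos qjelx jcnb ogn lzflp
Hunk 2: at line 1 remove [fia] add [cexm] -> 12 lines: ylc ics cexm dmed parc qqab nxjux bzos qjelx jcnb ogn lzflp
Hunk 3: at line 2 remove [dmed] add [obcsq,lpan,eyvpc] -> 14 lines: ylc ics cexm obcsq lpan eyvpc parc qqab nxjux bzos qjelx jcnb ogn lzflp
Final line 11: qjelx

Answer: qjelx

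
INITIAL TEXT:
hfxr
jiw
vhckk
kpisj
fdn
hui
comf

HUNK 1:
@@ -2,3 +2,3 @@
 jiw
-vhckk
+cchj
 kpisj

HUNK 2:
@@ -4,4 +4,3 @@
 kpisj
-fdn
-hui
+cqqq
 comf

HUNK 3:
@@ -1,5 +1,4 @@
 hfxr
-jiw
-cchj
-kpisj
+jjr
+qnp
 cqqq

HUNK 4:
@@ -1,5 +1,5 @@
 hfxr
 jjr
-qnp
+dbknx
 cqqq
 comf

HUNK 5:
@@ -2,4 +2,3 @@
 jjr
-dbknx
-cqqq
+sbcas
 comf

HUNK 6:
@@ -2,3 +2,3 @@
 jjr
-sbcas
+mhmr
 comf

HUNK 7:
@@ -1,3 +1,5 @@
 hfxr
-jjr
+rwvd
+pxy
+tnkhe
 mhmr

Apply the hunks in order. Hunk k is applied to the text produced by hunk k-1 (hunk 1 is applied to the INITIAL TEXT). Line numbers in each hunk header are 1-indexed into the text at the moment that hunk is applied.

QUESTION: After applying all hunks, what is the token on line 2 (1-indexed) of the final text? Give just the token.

Hunk 1: at line 2 remove [vhckk] add [cchj] -> 7 lines: hfxr jiw cchj kpisj fdn hui comf
Hunk 2: at line 4 remove [fdn,hui] add [cqqq] -> 6 lines: hfxr jiw cchj kpisj cqqq comf
Hunk 3: at line 1 remove [jiw,cchj,kpisj] add [jjr,qnp] -> 5 lines: hfxr jjr qnp cqqq comf
Hunk 4: at line 1 remove [qnp] add [dbknx] -> 5 lines: hfxr jjr dbknx cqqq comf
Hunk 5: at line 2 remove [dbknx,cqqq] add [sbcas] -> 4 lines: hfxr jjr sbcas comf
Hunk 6: at line 2 remove [sbcas] add [mhmr] -> 4 lines: hfxr jjr mhmr comf
Hunk 7: at line 1 remove [jjr] add [rwvd,pxy,tnkhe] -> 6 lines: hfxr rwvd pxy tnkhe mhmr comf
Final line 2: rwvd

Answer: rwvd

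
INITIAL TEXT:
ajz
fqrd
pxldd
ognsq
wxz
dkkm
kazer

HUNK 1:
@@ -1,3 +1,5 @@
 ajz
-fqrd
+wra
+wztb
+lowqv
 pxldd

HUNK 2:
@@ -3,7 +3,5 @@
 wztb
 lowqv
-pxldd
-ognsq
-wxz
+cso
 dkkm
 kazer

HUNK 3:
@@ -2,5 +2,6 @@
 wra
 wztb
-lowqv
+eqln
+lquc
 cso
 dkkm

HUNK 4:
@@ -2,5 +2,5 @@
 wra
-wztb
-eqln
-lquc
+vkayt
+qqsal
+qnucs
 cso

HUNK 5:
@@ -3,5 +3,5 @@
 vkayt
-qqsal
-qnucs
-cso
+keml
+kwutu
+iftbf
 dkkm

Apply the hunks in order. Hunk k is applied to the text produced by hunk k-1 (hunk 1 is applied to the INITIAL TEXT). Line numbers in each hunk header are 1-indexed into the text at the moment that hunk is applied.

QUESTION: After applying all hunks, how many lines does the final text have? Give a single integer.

Answer: 8

Derivation:
Hunk 1: at line 1 remove [fqrd] add [wra,wztb,lowqv] -> 9 lines: ajz wra wztb lowqv pxldd ognsq wxz dkkm kazer
Hunk 2: at line 3 remove [pxldd,ognsq,wxz] add [cso] -> 7 lines: ajz wra wztb lowqv cso dkkm kazer
Hunk 3: at line 2 remove [lowqv] add [eqln,lquc] -> 8 lines: ajz wra wztb eqln lquc cso dkkm kazer
Hunk 4: at line 2 remove [wztb,eqln,lquc] add [vkayt,qqsal,qnucs] -> 8 lines: ajz wra vkayt qqsal qnucs cso dkkm kazer
Hunk 5: at line 3 remove [qqsal,qnucs,cso] add [keml,kwutu,iftbf] -> 8 lines: ajz wra vkayt keml kwutu iftbf dkkm kazer
Final line count: 8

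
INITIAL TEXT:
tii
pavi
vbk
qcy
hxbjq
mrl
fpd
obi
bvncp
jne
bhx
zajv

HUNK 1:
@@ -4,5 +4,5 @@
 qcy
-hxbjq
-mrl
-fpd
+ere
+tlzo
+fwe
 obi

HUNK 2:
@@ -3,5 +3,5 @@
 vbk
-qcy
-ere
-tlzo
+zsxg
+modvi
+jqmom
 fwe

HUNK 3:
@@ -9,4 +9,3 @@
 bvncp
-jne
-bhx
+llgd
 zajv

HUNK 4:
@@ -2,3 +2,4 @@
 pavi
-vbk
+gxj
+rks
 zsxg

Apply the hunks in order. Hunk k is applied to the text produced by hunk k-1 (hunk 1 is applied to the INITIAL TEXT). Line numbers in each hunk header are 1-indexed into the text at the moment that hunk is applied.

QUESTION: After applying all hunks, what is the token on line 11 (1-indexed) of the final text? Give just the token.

Answer: llgd

Derivation:
Hunk 1: at line 4 remove [hxbjq,mrl,fpd] add [ere,tlzo,fwe] -> 12 lines: tii pavi vbk qcy ere tlzo fwe obi bvncp jne bhx zajv
Hunk 2: at line 3 remove [qcy,ere,tlzo] add [zsxg,modvi,jqmom] -> 12 lines: tii pavi vbk zsxg modvi jqmom fwe obi bvncp jne bhx zajv
Hunk 3: at line 9 remove [jne,bhx] add [llgd] -> 11 lines: tii pavi vbk zsxg modvi jqmom fwe obi bvncp llgd zajv
Hunk 4: at line 2 remove [vbk] add [gxj,rks] -> 12 lines: tii pavi gxj rks zsxg modvi jqmom fwe obi bvncp llgd zajv
Final line 11: llgd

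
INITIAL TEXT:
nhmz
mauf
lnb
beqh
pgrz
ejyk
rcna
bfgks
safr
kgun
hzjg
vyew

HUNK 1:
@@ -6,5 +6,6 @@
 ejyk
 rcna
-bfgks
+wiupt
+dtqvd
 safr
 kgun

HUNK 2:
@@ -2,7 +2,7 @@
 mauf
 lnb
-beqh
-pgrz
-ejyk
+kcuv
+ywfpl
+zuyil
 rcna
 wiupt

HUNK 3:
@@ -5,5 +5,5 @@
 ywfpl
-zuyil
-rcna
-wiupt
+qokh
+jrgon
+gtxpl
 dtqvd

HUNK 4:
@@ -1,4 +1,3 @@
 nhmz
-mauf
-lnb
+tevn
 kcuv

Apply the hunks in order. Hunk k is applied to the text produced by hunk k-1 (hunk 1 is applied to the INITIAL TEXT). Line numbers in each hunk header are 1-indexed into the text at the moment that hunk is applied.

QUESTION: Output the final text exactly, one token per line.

Answer: nhmz
tevn
kcuv
ywfpl
qokh
jrgon
gtxpl
dtqvd
safr
kgun
hzjg
vyew

Derivation:
Hunk 1: at line 6 remove [bfgks] add [wiupt,dtqvd] -> 13 lines: nhmz mauf lnb beqh pgrz ejyk rcna wiupt dtqvd safr kgun hzjg vyew
Hunk 2: at line 2 remove [beqh,pgrz,ejyk] add [kcuv,ywfpl,zuyil] -> 13 lines: nhmz mauf lnb kcuv ywfpl zuyil rcna wiupt dtqvd safr kgun hzjg vyew
Hunk 3: at line 5 remove [zuyil,rcna,wiupt] add [qokh,jrgon,gtxpl] -> 13 lines: nhmz mauf lnb kcuv ywfpl qokh jrgon gtxpl dtqvd safr kgun hzjg vyew
Hunk 4: at line 1 remove [mauf,lnb] add [tevn] -> 12 lines: nhmz tevn kcuv ywfpl qokh jrgon gtxpl dtqvd safr kgun hzjg vyew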